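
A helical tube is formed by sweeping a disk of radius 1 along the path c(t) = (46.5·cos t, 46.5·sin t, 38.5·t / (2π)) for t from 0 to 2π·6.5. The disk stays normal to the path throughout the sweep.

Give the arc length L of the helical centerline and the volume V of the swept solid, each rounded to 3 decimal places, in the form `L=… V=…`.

L=1915.510 V=6017.752

2πR = 2π·46.5 = 292.168117
per-turn = √(292.168117² + 38.5²) = √(85362.2085 + 1482.25) = √86844.4585 = 294.693839
L = 6.5 × 294.693839 = 1915.509950
V = π·1² × L = 3.141593 × 1915.509950 = 6017.751988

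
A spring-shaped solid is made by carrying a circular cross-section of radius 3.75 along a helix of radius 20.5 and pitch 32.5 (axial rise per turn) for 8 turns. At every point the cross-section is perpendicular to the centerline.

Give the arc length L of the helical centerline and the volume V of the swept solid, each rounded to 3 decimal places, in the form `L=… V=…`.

L=1062.738 V=46950.315

2πR = 2π·20.5 = 128.805299
per-turn = √(128.805299² + 32.5²) = √(16590.8050 + 1056.25) = √17647.0550 = 132.842218
L = 8 × 132.842218 = 1062.737747
V = π·3.75² × L = 44.178647 × 1062.737747 = 46950.315471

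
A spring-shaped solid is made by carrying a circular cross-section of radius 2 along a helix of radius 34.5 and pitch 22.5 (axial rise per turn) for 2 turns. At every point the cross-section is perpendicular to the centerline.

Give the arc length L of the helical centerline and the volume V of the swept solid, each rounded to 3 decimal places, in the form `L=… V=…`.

2πR = 2π·34.5 = 216.769893
per-turn = √(216.769893² + 22.5²) = √(46989.1866 + 506.25) = √47495.4366 = 217.934478
L = 2 × 217.934478 = 435.868955
V = π·2² × L = 12.566371 × 435.868955 = 5477.290832

L=435.869 V=5477.291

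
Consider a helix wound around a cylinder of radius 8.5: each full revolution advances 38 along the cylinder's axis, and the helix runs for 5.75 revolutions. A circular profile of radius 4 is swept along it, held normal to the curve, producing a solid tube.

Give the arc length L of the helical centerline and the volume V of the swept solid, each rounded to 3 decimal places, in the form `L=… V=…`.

L=376.891 V=18944.615

2πR = 2π·8.5 = 53.407075
per-turn = √(53.407075² + 38²) = √(2852.3157 + 1444) = √4296.3157 = 65.546286
L = 5.75 × 65.546286 = 376.891147
V = π·4² × L = 50.265482 × 376.891147 = 18944.615352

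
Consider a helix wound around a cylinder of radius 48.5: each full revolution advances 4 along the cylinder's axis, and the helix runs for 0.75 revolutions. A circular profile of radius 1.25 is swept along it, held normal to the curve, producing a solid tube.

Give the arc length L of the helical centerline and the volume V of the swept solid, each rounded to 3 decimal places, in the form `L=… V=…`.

L=228.571 V=1121.993

2πR = 2π·48.5 = 304.734487
per-turn = √(304.734487² + 4²) = √(92863.1078 + 16) = √92879.1078 = 304.760739
L = 0.75 × 304.760739 = 228.570554
V = π·1.25² × L = 4.908739 × 228.570554 = 1121.993083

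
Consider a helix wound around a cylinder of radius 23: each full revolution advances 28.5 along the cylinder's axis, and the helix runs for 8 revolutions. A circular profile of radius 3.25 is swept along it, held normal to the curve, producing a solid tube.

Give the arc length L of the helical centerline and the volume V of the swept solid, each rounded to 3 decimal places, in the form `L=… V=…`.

2πR = 2π·23 = 144.513262
per-turn = √(144.513262² + 28.5²) = √(20884.0829 + 812.25) = √21696.3329 = 147.296751
L = 8 × 147.296751 = 1178.374010
V = π·3.25² × L = 33.183072 × 1178.374010 = 39102.070078

L=1178.374 V=39102.070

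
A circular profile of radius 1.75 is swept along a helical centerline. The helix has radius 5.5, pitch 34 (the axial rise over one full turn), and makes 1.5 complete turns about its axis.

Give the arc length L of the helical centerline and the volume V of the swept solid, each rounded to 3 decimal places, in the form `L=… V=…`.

L=72.719 V=699.635

2πR = 2π·5.5 = 34.557519
per-turn = √(34.557519² + 34²) = √(1194.2221 + 1156) = √2350.2221 = 48.479090
L = 1.5 × 48.479090 = 72.718634
V = π·1.75² × L = 9.621128 × 72.718634 = 699.635254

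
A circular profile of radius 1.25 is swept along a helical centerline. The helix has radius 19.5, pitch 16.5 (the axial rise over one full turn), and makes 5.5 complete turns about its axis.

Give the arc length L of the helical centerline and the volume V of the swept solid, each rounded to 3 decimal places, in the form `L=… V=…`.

L=679.955 V=3337.720

2πR = 2π·19.5 = 122.522113
per-turn = √(122.522113² + 16.5²) = √(15011.6683 + 272.25) = √15283.9183 = 123.628145
L = 5.5 × 123.628145 = 679.954799
V = π·1.25² × L = 4.908739 × 679.954799 = 3337.720314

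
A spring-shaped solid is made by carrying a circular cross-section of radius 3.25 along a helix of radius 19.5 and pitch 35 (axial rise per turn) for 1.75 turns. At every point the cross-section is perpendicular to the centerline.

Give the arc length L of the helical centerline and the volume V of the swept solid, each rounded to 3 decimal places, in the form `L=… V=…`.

2πR = 2π·19.5 = 122.522113
per-turn = √(122.522113² + 35²) = √(15011.6683 + 1225) = √16236.6683 = 127.423186
L = 1.75 × 127.423186 = 222.990575
V = π·3.25² × L = 33.183072 × 222.990575 = 7399.512404

L=222.991 V=7399.512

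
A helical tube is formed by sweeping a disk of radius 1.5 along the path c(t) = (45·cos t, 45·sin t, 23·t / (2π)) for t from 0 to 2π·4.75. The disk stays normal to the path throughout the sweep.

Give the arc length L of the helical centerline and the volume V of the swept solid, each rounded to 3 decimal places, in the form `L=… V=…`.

2πR = 2π·45 = 282.743339
per-turn = √(282.743339² + 23²) = √(79943.7956 + 529) = √80472.7956 = 283.677274
L = 4.75 × 283.677274 = 1347.467050
V = π·1.5² × L = 7.068583 × 1347.467050 = 9524.683319

L=1347.467 V=9524.683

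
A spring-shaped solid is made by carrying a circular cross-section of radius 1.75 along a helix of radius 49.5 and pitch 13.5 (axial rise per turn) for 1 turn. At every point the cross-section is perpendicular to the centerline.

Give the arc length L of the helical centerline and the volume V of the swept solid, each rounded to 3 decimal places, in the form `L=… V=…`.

L=311.311 V=2995.158

2πR = 2π·49.5 = 311.017673
per-turn = √(311.017673² + 13.5²) = √(96731.9927 + 182.25) = √96914.2427 = 311.310525
L = 1 × 311.310525 = 311.310525
V = π·1.75² × L = 9.621128 × 311.310525 = 2995.158250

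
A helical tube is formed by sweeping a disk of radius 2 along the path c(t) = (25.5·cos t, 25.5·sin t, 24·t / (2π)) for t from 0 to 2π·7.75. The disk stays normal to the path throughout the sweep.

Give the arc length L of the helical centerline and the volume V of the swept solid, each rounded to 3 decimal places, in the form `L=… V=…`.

2πR = 2π·25.5 = 160.221225
per-turn = √(160.221225² + 24²) = √(25670.8410 + 576) = √26246.8410 = 162.008768
L = 7.75 × 162.008768 = 1255.567955
V = π·2² × L = 12.566371 × 1255.567955 = 15777.932258

L=1255.568 V=15777.932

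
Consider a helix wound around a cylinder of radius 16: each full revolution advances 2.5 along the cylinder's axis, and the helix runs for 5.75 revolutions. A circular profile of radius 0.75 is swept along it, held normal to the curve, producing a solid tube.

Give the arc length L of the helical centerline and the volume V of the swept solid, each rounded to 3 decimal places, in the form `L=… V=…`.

L=578.232 V=1021.820

2πR = 2π·16 = 100.530965
per-turn = √(100.530965² + 2.5²) = √(10106.4749 + 6.25) = √10112.7249 = 100.562045
L = 5.75 × 100.562045 = 578.231759
V = π·0.75² × L = 1.767146 × 578.231759 = 1021.819864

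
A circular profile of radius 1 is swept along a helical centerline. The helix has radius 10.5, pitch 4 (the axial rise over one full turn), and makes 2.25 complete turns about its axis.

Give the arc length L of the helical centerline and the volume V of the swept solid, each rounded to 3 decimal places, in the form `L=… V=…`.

2πR = 2π·10.5 = 65.973446
per-turn = √(65.973446² + 4²) = √(4352.4955 + 16) = √4368.4955 = 66.094595
L = 2.25 × 66.094595 = 148.712840
V = π·1² × L = 3.141593 × 148.712840 = 467.195165

L=148.713 V=467.195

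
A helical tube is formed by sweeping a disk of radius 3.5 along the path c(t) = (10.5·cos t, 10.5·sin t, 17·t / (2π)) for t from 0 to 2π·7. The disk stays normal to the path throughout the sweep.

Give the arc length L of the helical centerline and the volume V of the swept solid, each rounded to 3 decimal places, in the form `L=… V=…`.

L=476.900 V=18353.250

2πR = 2π·10.5 = 65.973446
per-turn = √(65.973446² + 17²) = √(4352.4955 + 289) = √4641.4955 = 68.128522
L = 7 × 68.128522 = 476.899656
V = π·3.5² × L = 38.484510 × 476.899656 = 18353.249568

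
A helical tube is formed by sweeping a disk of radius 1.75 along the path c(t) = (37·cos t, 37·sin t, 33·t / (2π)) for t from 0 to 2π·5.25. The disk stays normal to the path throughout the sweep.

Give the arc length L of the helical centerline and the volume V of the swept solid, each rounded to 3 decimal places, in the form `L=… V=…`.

2πR = 2π·37 = 232.477856
per-turn = √(232.477856² + 33²) = √(54045.9537 + 1089) = √55134.9537 = 234.808334
L = 5.25 × 234.808334 = 1232.743753
V = π·1.75² × L = 9.621128 × 1232.743753 = 11860.384828

L=1232.744 V=11860.385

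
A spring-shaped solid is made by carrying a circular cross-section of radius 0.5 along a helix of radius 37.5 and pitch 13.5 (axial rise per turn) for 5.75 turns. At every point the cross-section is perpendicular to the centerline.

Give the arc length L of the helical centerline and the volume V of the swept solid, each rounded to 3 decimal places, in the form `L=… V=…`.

L=1357.034 V=1065.812

2πR = 2π·37.5 = 235.619449
per-turn = √(235.619449² + 13.5²) = √(55516.5248 + 182.25) = √55698.7748 = 236.005879
L = 5.75 × 236.005879 = 1357.033802
V = π·0.5² × L = 0.785398 × 1357.033802 = 1065.811856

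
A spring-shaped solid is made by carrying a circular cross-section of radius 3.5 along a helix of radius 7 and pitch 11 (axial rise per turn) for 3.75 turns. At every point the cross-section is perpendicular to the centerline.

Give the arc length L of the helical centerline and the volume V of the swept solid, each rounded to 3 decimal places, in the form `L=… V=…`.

2πR = 2π·7 = 43.982297
per-turn = √(43.982297² + 11²) = √(1934.4425 + 121) = √2055.4425 = 45.336988
L = 3.75 × 45.336988 = 170.013704
V = π·3.5² × L = 38.484510 × 170.013704 = 6542.894102

L=170.014 V=6542.894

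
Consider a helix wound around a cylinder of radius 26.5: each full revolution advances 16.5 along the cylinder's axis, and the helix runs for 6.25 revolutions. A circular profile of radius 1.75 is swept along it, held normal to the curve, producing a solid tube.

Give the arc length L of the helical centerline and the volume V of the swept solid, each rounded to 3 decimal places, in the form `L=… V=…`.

L=1045.750 V=10061.292

2πR = 2π·26.5 = 166.504411
per-turn = √(166.504411² + 16.5²) = √(27723.7188 + 272.25) = √27995.9688 = 167.319959
L = 6.25 × 167.319959 = 1045.749745
V = π·1.75² × L = 9.621128 × 1045.749745 = 10061.291634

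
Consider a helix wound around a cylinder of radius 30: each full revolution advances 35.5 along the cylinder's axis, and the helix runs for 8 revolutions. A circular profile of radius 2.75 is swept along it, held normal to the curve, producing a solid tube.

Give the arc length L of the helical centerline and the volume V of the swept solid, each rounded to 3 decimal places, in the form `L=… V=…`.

L=1534.475 V=36456.504

2πR = 2π·30 = 188.495559
per-turn = √(188.495559² + 35.5²) = √(35530.5758 + 1260.25) = √36790.8258 = 191.809348
L = 8 × 191.809348 = 1534.474781
V = π·2.75² × L = 23.758294 × 1534.474781 = 36456.503666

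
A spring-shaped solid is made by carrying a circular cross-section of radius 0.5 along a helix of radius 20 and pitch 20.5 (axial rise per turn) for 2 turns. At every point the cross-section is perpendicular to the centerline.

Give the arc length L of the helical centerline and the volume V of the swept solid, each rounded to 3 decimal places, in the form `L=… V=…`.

L=254.650 V=200.001

2πR = 2π·20 = 125.663706
per-turn = √(125.663706² + 20.5²) = √(15791.3670 + 420.25) = √16211.6170 = 127.324848
L = 2 × 127.324848 = 254.649697
V = π·0.5² × L = 0.785398 × 254.649697 = 200.001404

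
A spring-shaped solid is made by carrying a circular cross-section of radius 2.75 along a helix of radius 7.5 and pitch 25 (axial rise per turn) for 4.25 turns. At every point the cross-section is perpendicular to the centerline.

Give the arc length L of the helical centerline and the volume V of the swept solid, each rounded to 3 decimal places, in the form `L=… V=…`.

2πR = 2π·7.5 = 47.123890
per-turn = √(47.123890² + 25²) = √(2220.6610 + 625) = √2845.6610 = 53.344737
L = 4.25 × 53.344737 = 226.715133
V = π·2.75² × L = 23.758294 × 226.715133 = 5386.364890

L=226.715 V=5386.365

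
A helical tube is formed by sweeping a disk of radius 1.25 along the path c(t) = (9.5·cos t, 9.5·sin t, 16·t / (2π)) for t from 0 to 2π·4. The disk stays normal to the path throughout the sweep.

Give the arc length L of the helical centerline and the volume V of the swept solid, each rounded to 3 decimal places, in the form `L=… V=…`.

2πR = 2π·9.5 = 59.690260
per-turn = √(59.690260² + 16²) = √(3562.9272 + 256) = √3818.9272 = 61.797469
L = 4 × 61.797469 = 247.189876
V = π·1.25² × L = 4.908739 × 247.189876 = 1213.390469

L=247.190 V=1213.390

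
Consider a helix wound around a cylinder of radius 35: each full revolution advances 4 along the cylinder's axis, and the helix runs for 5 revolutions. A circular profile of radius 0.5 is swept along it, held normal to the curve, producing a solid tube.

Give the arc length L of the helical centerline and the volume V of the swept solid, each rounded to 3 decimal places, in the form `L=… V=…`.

2πR = 2π·35 = 219.911486
per-turn = √(219.911486² + 4²) = √(48361.0616 + 16) = √48377.0616 = 219.947861
L = 5 × 219.947861 = 1099.739305
V = π·0.5² × L = 0.785398 × 1099.739305 = 863.733230

L=1099.739 V=863.733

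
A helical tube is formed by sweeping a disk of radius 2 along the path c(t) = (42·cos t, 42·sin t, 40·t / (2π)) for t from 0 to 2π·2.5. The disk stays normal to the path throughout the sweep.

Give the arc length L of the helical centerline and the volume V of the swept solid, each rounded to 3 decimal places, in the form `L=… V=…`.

2πR = 2π·42 = 263.893783
per-turn = √(263.893783² + 40²) = √(69639.9287 + 1600) = √71239.9287 = 266.908090
L = 2.5 × 266.908090 = 667.270226
V = π·2² × L = 12.566371 × 667.270226 = 8385.164956

L=667.270 V=8385.165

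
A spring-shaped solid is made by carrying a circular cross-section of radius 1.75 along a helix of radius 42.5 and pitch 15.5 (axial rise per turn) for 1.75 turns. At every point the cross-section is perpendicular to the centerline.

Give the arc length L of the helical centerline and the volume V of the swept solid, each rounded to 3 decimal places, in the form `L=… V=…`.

L=468.098 V=4503.635

2πR = 2π·42.5 = 267.035376
per-turn = √(267.035376² + 15.5²) = √(71307.8918 + 240.25) = √71548.1418 = 267.484844
L = 1.75 × 267.484844 = 468.098477
V = π·1.75² × L = 9.621128 × 468.098477 = 4503.635131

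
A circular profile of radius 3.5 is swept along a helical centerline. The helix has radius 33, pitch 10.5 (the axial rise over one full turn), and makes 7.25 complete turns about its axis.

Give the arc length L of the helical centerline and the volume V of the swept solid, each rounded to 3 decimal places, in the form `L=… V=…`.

2πR = 2π·33 = 207.345115
per-turn = √(207.345115² + 10.5²) = √(42991.9968 + 110.25) = √43102.2468 = 207.610806
L = 7.25 × 207.610806 = 1505.178344
V = π·3.5² × L = 38.484510 × 1505.178344 = 57926.051024

L=1505.178 V=57926.051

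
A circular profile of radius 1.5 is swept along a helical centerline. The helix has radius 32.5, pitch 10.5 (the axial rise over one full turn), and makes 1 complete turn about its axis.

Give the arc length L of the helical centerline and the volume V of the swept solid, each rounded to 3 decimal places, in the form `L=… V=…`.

L=204.473 V=1445.337

2πR = 2π·32.5 = 204.203522
per-turn = √(204.203522² + 10.5²) = √(41699.0786 + 110.25) = √41809.3286 = 204.473296
L = 1 × 204.473296 = 204.473296
V = π·1.5² × L = 7.068583 × 204.473296 = 1445.336557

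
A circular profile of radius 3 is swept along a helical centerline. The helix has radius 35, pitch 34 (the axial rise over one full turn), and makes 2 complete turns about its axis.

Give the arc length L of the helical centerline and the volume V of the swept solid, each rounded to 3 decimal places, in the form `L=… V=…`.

L=445.049 V=12583.452

2πR = 2π·35 = 219.911486
per-turn = √(219.911486² + 34²) = √(48361.0616 + 1156) = √49517.0616 = 222.524294
L = 2 × 222.524294 = 445.048589
V = π·3² × L = 28.274334 × 445.048589 = 12583.452389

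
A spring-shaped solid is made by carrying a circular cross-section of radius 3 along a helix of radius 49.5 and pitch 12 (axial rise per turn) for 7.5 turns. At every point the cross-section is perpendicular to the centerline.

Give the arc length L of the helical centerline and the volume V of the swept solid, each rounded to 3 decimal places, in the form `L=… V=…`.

2πR = 2π·49.5 = 311.017673
per-turn = √(311.017673² + 12²) = √(96731.9927 + 144) = √96875.9927 = 311.249085
L = 7.5 × 311.249085 = 2334.368135
V = π·3² × L = 28.274334 × 2334.368135 = 66002.704063

L=2334.368 V=66002.704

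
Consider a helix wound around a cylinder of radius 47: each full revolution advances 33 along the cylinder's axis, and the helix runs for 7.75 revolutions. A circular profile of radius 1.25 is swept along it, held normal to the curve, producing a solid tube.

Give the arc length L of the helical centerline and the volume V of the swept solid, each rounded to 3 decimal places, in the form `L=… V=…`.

L=2302.896 V=11304.312

2πR = 2π·47 = 295.309709
per-turn = √(295.309709² + 33²) = √(87207.8245 + 1089) = √88296.8245 = 297.147816
L = 7.75 × 297.147816 = 2302.895573
V = π·1.25² × L = 4.908739 × 2302.895573 = 11304.312210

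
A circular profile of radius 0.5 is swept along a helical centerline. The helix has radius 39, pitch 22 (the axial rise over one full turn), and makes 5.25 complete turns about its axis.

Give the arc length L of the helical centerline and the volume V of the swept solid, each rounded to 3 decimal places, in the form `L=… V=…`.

2πR = 2π·39 = 245.044227
per-turn = √(245.044227² + 22²) = √(60046.6732 + 484) = √60530.6732 = 246.029822
L = 5.25 × 246.029822 = 1291.656564
V = π·0.5² × L = 0.785398 × 1291.656564 = 1014.464693

L=1291.657 V=1014.465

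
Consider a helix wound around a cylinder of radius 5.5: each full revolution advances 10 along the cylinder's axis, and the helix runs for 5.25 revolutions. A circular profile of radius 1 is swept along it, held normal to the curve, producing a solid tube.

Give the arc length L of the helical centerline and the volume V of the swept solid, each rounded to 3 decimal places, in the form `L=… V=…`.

L=188.870 V=593.354

2πR = 2π·5.5 = 34.557519
per-turn = √(34.557519² + 10²) = √(1194.2221 + 100) = √1294.2221 = 35.975299
L = 5.25 × 35.975299 = 188.870319
V = π·1² × L = 3.141593 × 188.870319 = 593.353608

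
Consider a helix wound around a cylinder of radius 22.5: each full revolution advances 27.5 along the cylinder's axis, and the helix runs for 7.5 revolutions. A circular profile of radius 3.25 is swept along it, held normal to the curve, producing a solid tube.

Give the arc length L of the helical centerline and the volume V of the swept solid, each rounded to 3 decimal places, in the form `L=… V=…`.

L=1080.161 V=35843.075

2πR = 2π·22.5 = 141.371669
per-turn = √(141.371669² + 27.5²) = √(19985.9489 + 756.25) = √20742.1989 = 144.021522
L = 7.5 × 144.021522 = 1080.161418
V = π·3.25² × L = 33.183072 × 1080.161418 = 35843.074539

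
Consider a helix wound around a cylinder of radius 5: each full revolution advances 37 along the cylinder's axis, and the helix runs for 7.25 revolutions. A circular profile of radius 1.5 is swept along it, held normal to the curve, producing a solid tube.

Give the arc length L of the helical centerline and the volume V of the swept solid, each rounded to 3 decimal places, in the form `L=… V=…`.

2πR = 2π·5 = 31.415927
per-turn = √(31.415927² + 37²) = √(986.9604 + 1369) = √2355.9604 = 48.538237
L = 7.25 × 48.538237 = 351.902217
V = π·1.5² × L = 7.068583 × 351.902217 = 2487.450197

L=351.902 V=2487.450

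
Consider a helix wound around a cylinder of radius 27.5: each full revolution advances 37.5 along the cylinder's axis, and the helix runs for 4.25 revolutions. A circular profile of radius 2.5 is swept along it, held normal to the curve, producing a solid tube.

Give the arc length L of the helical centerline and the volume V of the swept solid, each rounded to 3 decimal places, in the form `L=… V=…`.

2πR = 2π·27.5 = 172.787596
per-turn = √(172.787596² + 37.5²) = √(29855.5533 + 1406.25) = √31261.8033 = 176.810077
L = 4.25 × 176.810077 = 751.442827
V = π·2.5² × L = 19.634954 × 751.442827 = 14754.545407

L=751.443 V=14754.545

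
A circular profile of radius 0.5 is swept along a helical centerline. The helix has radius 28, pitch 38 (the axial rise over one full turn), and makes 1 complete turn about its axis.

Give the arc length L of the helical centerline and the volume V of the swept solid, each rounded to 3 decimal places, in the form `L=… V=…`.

2πR = 2π·28 = 175.929189
per-turn = √(175.929189² + 38²) = √(30951.0794 + 1444) = √32395.0794 = 179.986331
L = 1 × 179.986331 = 179.986331
V = π·0.5² × L = 0.785398 × 179.986331 = 141.360934

L=179.986 V=141.361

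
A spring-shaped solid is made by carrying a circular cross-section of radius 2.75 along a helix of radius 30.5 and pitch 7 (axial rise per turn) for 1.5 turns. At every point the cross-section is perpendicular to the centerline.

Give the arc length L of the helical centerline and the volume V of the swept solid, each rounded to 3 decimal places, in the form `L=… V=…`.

2πR = 2π·30.5 = 191.637152
per-turn = √(191.637152² + 7²) = √(36724.7980 + 49) = √36773.7980 = 191.764955
L = 1.5 × 191.764955 = 287.647433
V = π·2.75² × L = 23.758294 × 287.647433 = 6834.012398

L=287.647 V=6834.012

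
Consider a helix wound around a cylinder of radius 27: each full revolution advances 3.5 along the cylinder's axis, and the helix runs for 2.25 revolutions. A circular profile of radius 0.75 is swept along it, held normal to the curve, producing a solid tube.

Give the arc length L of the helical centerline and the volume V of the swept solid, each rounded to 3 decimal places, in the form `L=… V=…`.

L=381.785 V=674.669

2πR = 2π·27 = 169.646003
per-turn = √(169.646003² + 3.5²) = √(28779.7664 + 12.25) = √28792.0164 = 169.682104
L = 2.25 × 169.682104 = 381.784734
V = π·0.75² × L = 1.767146 × 381.784734 = 674.669315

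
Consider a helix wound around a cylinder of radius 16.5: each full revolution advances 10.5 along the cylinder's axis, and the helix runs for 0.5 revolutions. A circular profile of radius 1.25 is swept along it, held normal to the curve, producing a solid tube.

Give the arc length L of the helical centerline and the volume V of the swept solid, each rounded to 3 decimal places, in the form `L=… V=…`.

L=52.101 V=255.752

2πR = 2π·16.5 = 103.672558
per-turn = √(103.672558² + 10.5²) = √(10747.9992 + 110.25) = √10858.2492 = 104.202923
L = 0.5 × 104.202923 = 52.101462
V = π·1.25² × L = 4.908739 × 52.101462 = 255.752451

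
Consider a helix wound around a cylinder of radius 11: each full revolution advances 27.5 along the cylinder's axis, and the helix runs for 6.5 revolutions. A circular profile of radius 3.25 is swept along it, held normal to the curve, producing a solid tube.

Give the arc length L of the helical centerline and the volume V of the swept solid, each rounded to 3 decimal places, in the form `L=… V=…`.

2πR = 2π·11 = 69.115038
per-turn = √(69.115038² + 27.5²) = √(4776.8885 + 756.25) = √5533.1385 = 74.385069
L = 6.5 × 74.385069 = 483.502950
V = π·3.25² × L = 33.183072 × 483.502950 = 16044.113405

L=483.503 V=16044.113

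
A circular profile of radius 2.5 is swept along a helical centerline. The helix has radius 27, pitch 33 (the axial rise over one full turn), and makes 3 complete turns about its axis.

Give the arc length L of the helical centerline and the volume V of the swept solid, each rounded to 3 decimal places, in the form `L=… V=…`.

2πR = 2π·27 = 169.646003
per-turn = √(169.646003² + 33²) = √(28779.7664 + 1089) = √29868.7664 = 172.825827
L = 3 × 172.825827 = 518.477481
V = π·2.5² × L = 19.634954 × 518.477481 = 10180.281526

L=518.477 V=10180.282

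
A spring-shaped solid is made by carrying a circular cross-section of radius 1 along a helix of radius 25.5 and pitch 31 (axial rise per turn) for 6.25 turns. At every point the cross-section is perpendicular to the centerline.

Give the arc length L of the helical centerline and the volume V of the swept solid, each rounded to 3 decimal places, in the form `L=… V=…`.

2πR = 2π·25.5 = 160.221225
per-turn = √(160.221225² + 31²) = √(25670.8410 + 961) = √26631.8410 = 163.192650
L = 6.25 × 163.192650 = 1019.954063
V = π·1² × L = 3.141593 × 1019.954063 = 3204.280192

L=1019.954 V=3204.280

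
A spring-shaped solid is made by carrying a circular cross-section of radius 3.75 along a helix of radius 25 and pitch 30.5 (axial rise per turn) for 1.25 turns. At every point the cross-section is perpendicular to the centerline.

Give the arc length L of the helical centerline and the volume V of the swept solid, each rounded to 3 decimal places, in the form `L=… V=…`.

L=200.017 V=8836.465

2πR = 2π·25 = 157.079633
per-turn = √(157.079633² + 30.5²) = √(24674.0110 + 930.25) = √25604.2610 = 160.013315
L = 1.25 × 160.013315 = 200.016644
V = π·3.75² × L = 44.178647 × 200.016644 = 8836.464641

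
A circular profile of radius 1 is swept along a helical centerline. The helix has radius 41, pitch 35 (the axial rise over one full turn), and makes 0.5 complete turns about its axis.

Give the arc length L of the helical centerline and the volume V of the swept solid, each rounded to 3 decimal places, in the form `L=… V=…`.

2πR = 2π·41 = 257.610598
per-turn = √(257.610598² + 35²) = √(66363.2200 + 1225) = √67588.2200 = 259.977345
L = 0.5 × 259.977345 = 129.988673
V = π·1² × L = 3.141593 × 129.988673 = 408.371459

L=129.989 V=408.371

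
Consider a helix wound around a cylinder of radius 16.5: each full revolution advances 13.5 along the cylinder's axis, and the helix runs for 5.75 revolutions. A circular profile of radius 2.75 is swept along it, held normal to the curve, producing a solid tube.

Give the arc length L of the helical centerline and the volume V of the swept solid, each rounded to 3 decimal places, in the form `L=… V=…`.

L=601.150 V=14282.300

2πR = 2π·16.5 = 103.672558
per-turn = √(103.672558² + 13.5²) = √(10747.9992 + 182.25) = √10930.2492 = 104.547832
L = 5.75 × 104.547832 = 601.150034
V = π·2.75² × L = 23.758294 × 601.150034 = 14282.299523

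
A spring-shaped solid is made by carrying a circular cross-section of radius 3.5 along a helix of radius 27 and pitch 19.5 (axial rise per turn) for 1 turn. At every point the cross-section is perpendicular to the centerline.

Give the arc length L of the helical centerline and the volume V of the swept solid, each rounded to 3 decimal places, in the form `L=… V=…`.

2πR = 2π·27 = 169.646003
per-turn = √(169.646003² + 19.5²) = √(28779.7664 + 380.25) = √29160.0164 = 170.763042
L = 1 × 170.763042 = 170.763042
V = π·3.5² × L = 38.484510 × 170.763042 = 6571.731990

L=170.763 V=6571.732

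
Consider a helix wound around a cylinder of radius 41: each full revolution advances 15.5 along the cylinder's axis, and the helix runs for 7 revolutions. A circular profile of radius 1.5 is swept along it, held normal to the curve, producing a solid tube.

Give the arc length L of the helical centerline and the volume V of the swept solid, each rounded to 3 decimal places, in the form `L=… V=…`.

2πR = 2π·41 = 257.610598
per-turn = √(257.610598² + 15.5²) = √(66363.2200 + 240.25) = √66603.4700 = 258.076481
L = 7 × 258.076481 = 1806.535366
V = π·1.5² × L = 7.068583 × 1806.535366 = 12769.646029

L=1806.535 V=12769.646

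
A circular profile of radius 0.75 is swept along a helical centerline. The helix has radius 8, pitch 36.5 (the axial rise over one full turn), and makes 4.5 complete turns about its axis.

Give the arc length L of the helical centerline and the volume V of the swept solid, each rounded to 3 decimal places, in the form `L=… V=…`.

L=279.539 V=493.986

2πR = 2π·8 = 50.265482
per-turn = √(50.265482² + 36.5²) = √(2526.6187 + 1332.25) = √3858.8687 = 62.119793
L = 4.5 × 62.119793 = 279.539070
V = π·0.75² × L = 1.767146 × 279.539070 = 493.986313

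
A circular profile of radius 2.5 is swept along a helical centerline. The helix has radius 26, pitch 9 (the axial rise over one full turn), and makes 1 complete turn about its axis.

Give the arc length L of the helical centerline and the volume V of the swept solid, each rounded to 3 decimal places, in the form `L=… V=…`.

L=163.611 V=3212.486

2πR = 2π·26 = 163.362818
per-turn = √(163.362818² + 9²) = √(26687.4103 + 81) = √26768.4103 = 163.610545
L = 1 × 163.610545 = 163.610545
V = π·2.5² × L = 19.634954 × 163.610545 = 3212.485531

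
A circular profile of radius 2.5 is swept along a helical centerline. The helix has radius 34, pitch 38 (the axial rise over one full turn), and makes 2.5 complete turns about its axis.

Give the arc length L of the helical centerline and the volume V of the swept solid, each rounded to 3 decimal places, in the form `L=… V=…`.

L=542.454 V=10651.063

2πR = 2π·34 = 213.628300
per-turn = √(213.628300² + 38²) = √(45637.0508 + 1444) = √47081.0508 = 216.981683
L = 2.5 × 216.981683 = 542.454207
V = π·2.5² × L = 19.634954 × 542.454207 = 10651.063457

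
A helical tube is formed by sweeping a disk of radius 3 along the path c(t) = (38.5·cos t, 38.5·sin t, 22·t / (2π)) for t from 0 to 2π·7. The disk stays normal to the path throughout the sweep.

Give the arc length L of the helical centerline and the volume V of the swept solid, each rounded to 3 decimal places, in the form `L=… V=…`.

2πR = 2π·38.5 = 241.902634
per-turn = √(241.902634² + 22²) = √(58516.8845 + 484) = √59000.8845 = 242.900977
L = 7 × 242.900977 = 1700.306837
V = π·3² × L = 28.274334 × 1700.306837 = 48075.043214

L=1700.307 V=48075.043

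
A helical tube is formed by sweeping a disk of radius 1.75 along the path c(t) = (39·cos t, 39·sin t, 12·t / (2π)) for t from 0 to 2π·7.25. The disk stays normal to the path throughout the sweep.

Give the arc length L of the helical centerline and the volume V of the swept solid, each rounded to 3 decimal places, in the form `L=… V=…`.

L=1778.700 V=17113.096

2πR = 2π·39 = 245.044227
per-turn = √(245.044227² + 12²) = √(60046.6732 + 144) = √60190.6732 = 245.337876
L = 7.25 × 245.337876 = 1778.699598
V = π·1.75² × L = 9.621128 × 1778.699598 = 17113.095616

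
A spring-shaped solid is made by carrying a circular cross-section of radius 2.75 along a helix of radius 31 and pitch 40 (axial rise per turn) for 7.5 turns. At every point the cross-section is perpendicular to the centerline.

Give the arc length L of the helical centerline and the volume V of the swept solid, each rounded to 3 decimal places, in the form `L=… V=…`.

L=1491.327 V=35431.378

2πR = 2π·31 = 194.778745
per-turn = √(194.778745² + 40²) = √(37938.7593 + 1600) = √39538.7593 = 198.843555
L = 7.5 × 198.843555 = 1491.326662
V = π·2.75² × L = 23.758294 × 1491.326662 = 35431.377937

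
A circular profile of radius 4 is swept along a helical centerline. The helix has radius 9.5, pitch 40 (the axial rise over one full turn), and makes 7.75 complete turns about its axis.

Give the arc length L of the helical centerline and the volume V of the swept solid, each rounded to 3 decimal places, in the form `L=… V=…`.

L=556.865 V=27991.074

2πR = 2π·9.5 = 59.690260
per-turn = √(59.690260² + 40²) = √(3562.9272 + 1600) = √5162.9272 = 71.853512
L = 7.75 × 71.853512 = 556.864718
V = π·4² × L = 50.265482 × 556.864718 = 27991.073719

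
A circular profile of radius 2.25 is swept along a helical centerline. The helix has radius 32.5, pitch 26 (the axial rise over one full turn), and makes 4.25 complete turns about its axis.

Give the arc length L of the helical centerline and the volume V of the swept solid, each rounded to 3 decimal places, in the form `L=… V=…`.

2πR = 2π·32.5 = 204.203522
per-turn = √(204.203522² + 26²) = √(41699.0786 + 676) = √42375.0786 = 205.852079
L = 4.25 × 205.852079 = 874.871337
V = π·2.25² × L = 15.904313 × 874.871337 = 13914.227418

L=874.871 V=13914.227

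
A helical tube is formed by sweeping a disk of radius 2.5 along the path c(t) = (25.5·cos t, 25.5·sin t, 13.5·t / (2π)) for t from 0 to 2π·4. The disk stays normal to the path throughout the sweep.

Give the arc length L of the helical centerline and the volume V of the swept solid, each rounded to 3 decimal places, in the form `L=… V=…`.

2πR = 2π·25.5 = 160.221225
per-turn = √(160.221225² + 13.5²) = √(25670.8410 + 182.25) = √25853.0910 = 160.788964
L = 4 × 160.788964 = 643.155857
V = π·2.5² × L = 19.634954 × 643.155857 = 12628.335727

L=643.156 V=12628.336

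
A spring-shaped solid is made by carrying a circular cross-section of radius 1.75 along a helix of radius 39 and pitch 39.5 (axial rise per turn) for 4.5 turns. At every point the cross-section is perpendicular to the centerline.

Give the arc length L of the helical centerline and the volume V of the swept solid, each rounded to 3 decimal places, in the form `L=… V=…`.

2πR = 2π·39 = 245.044227
per-turn = √(245.044227² + 39.5²) = √(60046.6732 + 1560.25) = √61606.9232 = 248.207420
L = 4.5 × 248.207420 = 1116.933388
V = π·1.75² × L = 9.621128 × 1116.933388 = 10746.158541

L=1116.933 V=10746.159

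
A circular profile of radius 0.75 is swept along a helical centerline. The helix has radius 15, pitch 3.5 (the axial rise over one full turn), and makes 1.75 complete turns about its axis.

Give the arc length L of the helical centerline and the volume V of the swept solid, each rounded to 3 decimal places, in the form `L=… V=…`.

2πR = 2π·15 = 94.247780
per-turn = √(94.247780² + 3.5²) = √(8882.6440 + 12.25) = √8894.8940 = 94.312745
L = 1.75 × 94.312745 = 165.047305
V = π·0.75² × L = 1.767146 × 165.047305 = 291.662662

L=165.047 V=291.663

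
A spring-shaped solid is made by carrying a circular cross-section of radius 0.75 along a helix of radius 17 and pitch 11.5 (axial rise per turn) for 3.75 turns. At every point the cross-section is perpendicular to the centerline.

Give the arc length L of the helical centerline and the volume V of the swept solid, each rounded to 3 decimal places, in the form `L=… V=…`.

2πR = 2π·17 = 106.814150
per-turn = √(106.814150² + 11.5²) = √(11409.2627 + 132.25) = √11541.5127 = 107.431432
L = 3.75 × 107.431432 = 402.867872
V = π·0.75² × L = 1.767146 × 402.867872 = 711.926295

L=402.868 V=711.926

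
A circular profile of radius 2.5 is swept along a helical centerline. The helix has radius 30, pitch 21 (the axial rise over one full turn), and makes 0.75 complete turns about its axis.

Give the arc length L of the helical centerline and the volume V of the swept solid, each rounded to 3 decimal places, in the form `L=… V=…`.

L=142.246 V=2793.000

2πR = 2π·30 = 188.495559
per-turn = √(188.495559² + 21²) = √(35530.5758 + 441) = √35971.5758 = 189.661741
L = 0.75 × 189.661741 = 142.246305
V = π·2.5² × L = 19.634954 × 142.246305 = 2792.999676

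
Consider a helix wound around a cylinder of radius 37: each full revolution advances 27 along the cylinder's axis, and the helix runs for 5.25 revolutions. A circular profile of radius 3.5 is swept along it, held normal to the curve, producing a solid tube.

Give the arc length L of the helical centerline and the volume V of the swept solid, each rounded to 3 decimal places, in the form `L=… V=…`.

L=1228.713 V=47286.402

2πR = 2π·37 = 232.477856
per-turn = √(232.477856² + 27²) = √(54045.9537 + 729) = √54774.9537 = 234.040496
L = 5.25 × 234.040496 = 1228.712603
V = π·3.5² × L = 38.484510 × 1228.712603 = 47286.402475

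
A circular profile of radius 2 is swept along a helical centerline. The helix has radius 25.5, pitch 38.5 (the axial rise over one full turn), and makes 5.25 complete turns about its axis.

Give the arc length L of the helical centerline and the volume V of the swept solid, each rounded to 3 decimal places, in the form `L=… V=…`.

2πR = 2π·25.5 = 160.221225
per-turn = √(160.221225² + 38.5²) = √(25670.8410 + 1482.25) = √27153.0910 = 164.781950
L = 5.25 × 164.781950 = 865.105238
V = π·2² × L = 12.566371 × 865.105238 = 10871.233035

L=865.105 V=10871.233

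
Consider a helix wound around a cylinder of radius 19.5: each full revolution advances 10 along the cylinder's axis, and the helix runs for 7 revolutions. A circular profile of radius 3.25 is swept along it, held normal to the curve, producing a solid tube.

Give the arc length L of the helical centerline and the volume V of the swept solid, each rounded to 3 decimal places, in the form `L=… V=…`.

L=860.507 V=28554.255

2πR = 2π·19.5 = 122.522113
per-turn = √(122.522113² + 10²) = √(15011.6683 + 100) = √15111.6683 = 122.929526
L = 7 × 122.929526 = 860.506680
V = π·3.25² × L = 33.183072 × 860.506680 = 28554.255468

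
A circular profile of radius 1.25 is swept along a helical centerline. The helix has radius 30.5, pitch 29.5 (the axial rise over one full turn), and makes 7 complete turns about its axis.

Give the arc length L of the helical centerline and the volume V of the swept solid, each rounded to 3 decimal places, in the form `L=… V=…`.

L=1357.261 V=6662.439

2πR = 2π·30.5 = 191.637152
per-turn = √(191.637152² + 29.5²) = √(36724.7980 + 870.25) = √37595.0480 = 193.894425
L = 7 × 193.894425 = 1357.260974
V = π·1.25² × L = 4.908739 × 1357.260974 = 6662.439225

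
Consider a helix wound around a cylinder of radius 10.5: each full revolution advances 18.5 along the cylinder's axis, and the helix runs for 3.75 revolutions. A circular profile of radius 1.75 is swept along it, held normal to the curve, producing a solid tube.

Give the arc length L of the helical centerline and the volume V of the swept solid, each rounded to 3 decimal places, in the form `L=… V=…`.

2πR = 2π·10.5 = 65.973446
per-turn = √(65.973446² + 18.5²) = √(4352.4955 + 342.25) = √4694.7455 = 68.518213
L = 3.75 × 68.518213 = 256.943300
V = π·1.75² × L = 9.621128 × 256.943300 = 2472.084245

L=256.943 V=2472.084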